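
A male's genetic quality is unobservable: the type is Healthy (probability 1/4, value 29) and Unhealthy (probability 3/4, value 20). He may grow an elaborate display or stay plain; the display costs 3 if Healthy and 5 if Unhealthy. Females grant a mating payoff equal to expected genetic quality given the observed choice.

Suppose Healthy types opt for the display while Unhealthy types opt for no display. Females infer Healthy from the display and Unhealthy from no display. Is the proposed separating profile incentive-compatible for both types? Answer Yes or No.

No

Under these beliefs, the display earns mating payoff 29 and no display earns mating payoff 20.
Healthy: the display nets 29 − 3 = 26; no display nets 20. Healthy prefers the display.
Unhealthy: the display nets 29 − 5 = 24; no display nets 20. Unhealthy would deviate to the display.
Unhealthy has a profitable deviation, so the profile is not an equilibrium.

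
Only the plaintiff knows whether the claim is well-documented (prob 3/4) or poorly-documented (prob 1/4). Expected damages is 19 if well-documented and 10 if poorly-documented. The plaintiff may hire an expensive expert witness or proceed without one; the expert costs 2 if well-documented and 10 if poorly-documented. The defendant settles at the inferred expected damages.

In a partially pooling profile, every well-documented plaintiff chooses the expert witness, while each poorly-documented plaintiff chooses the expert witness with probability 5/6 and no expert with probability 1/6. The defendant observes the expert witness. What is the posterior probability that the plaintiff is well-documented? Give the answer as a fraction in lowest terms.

P(the expert witness) = (3/4)·1 + (1/4)·(5/6) = 23/24.
By Bayes' rule, P(well-documented | the expert witness) = (3/4) / (23/24) = 18/23.

18/23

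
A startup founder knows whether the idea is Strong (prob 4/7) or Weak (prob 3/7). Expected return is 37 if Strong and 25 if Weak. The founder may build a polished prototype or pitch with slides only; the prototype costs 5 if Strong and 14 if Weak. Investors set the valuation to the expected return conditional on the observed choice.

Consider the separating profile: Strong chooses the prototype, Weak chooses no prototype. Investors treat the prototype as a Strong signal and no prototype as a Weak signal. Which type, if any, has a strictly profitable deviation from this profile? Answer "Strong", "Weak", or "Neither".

The prototype pays 37; no prototype pays 25.
Strong: assigned the prototype, nets 37 − 5 = 32; deviating to no prototype nets 25.
Weak: assigned no prototype, nets 25; deviating to the prototype nets 37 − 14 = 23.
Both types strictly prefer their assigned action; no profitable deviation.

Neither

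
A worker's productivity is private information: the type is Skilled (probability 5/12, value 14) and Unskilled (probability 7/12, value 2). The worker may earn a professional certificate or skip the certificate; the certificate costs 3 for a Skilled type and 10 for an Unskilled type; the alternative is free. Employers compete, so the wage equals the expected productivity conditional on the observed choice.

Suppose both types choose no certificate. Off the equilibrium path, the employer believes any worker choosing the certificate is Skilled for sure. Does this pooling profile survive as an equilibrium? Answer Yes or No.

On path, the employer holds the prior and pays 5/12·14 + 7/12·2 = 7. Off path (the certificate), believing Skilled, it pays 14.
Skilled: no certificate nets 7; the certificate nets 14 − 3 = 11. Skilled would deviate.
Unskilled: no certificate nets 7; the certificate nets 14 − 10 = 4. Unskilled stays.
A type deviates, so pooling fails.

No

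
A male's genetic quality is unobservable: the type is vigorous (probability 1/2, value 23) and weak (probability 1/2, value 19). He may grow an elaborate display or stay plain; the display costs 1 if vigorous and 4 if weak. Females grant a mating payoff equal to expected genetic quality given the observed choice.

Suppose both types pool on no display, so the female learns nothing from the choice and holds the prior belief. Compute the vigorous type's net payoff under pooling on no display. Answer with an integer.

21

Pooled mating payoff = 1/2·23 + 1/2·19 = 21.
vigorous pays no cost for no display, so net payoff = 21.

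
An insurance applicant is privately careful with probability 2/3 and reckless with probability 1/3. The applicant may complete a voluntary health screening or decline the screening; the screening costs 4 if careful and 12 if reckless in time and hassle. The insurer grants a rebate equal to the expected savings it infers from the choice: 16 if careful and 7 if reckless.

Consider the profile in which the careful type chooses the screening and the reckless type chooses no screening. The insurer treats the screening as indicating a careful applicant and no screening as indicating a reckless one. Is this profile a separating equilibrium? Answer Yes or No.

Yes

Under these beliefs, the screening earns rebate 16 and no screening earns rebate 7.
careful: the screening nets 16 − 4 = 12; no screening nets 7. careful prefers the screening.
reckless: the screening nets 16 − 12 = 4; no screening nets 7. reckless prefers no screening.
Neither type deviates, so the separating profile is an equilibrium.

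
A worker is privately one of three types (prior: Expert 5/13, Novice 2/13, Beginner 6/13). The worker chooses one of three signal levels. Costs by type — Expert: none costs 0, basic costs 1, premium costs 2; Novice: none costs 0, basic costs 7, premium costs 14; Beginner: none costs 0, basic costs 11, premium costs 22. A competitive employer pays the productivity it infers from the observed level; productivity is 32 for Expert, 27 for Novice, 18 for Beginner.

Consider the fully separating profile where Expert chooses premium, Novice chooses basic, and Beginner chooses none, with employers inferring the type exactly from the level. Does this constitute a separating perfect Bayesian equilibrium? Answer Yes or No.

Separating wages: premium → 32, basic → 27, none → 18.
Expert (assigned premium): none: 18 − 0 = 18; basic: 27 − 1 = 26; premium: 32 − 2 = 30. Expert stays.
Novice (assigned basic): none: 18 − 0 = 18; basic: 27 − 7 = 20; premium: 32 − 14 = 18. Novice stays.
Beginner (assigned none): none: 18 − 0 = 18; basic: 27 − 11 = 16; premium: 32 − 22 = 10. Beginner stays.
Every type prefers its assigned level; separation holds.

Yes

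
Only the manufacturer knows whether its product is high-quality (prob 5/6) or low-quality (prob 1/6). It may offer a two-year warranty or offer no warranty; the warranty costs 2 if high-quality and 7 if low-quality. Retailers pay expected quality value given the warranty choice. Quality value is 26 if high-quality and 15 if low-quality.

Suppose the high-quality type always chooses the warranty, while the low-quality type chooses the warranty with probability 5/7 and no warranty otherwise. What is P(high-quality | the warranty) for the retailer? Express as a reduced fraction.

P(the warranty) = (5/6)·1 + (1/6)·(5/7) = 20/21.
By Bayes' rule, P(high-quality | the warranty) = (5/6) / (20/21) = 7/8.

7/8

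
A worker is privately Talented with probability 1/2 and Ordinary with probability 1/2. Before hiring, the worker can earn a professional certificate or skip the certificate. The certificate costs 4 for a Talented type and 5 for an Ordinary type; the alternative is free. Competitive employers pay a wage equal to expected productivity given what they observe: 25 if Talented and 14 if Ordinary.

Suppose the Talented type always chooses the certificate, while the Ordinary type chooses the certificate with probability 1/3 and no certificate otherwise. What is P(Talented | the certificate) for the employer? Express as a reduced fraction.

P(the certificate) = (1/2)·1 + (1/2)·(1/3) = 2/3.
By Bayes' rule, P(Talented | the certificate) = (1/2) / (2/3) = 3/4.

3/4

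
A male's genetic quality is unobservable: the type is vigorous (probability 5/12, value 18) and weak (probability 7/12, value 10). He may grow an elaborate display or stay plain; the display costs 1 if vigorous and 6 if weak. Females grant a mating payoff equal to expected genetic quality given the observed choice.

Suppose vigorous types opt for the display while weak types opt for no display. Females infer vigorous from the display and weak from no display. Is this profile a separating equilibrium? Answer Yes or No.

No

Under these beliefs, the display earns mating payoff 18 and no display earns mating payoff 10.
vigorous: the display nets 18 − 1 = 17; no display nets 10. vigorous prefers the display.
weak: the display nets 18 − 6 = 12; no display nets 10. weak would deviate to the display.
weak has a profitable deviation, so the profile is not an equilibrium.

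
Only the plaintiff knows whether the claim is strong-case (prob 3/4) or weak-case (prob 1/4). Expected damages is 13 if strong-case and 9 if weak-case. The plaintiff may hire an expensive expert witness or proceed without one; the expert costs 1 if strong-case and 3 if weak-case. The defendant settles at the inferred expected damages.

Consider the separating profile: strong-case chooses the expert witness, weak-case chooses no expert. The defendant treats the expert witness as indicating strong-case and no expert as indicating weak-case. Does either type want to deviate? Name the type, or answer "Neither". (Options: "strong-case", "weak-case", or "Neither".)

weak-case

The expert witness pays 13; no expert pays 9.
strong-case: assigned the expert witness, nets 13 − 1 = 12; deviating to no expert nets 9.
weak-case: assigned no expert, nets 9; deviating to the expert witness nets 13 − 3 = 10.
The weak-case type gains 1 by deviating.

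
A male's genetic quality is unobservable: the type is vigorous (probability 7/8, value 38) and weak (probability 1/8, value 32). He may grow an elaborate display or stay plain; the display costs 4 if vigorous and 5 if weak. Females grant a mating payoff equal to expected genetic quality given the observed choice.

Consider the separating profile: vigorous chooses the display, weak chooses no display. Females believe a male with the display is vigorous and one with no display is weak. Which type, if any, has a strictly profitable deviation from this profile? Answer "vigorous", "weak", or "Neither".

weak

The display pays 38; no display pays 32.
vigorous: assigned the display, nets 38 − 4 = 34; deviating to no display nets 32.
weak: assigned no display, nets 32; deviating to the display nets 38 − 5 = 33.
The weak type gains 1 by deviating.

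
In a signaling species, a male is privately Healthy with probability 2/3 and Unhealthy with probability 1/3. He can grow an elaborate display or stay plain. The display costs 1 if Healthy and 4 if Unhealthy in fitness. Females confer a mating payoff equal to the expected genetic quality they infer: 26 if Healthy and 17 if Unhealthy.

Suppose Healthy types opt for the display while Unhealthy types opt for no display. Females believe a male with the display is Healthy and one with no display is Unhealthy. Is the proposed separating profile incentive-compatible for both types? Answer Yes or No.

Under these beliefs, the display earns mating payoff 26 and no display earns mating payoff 17.
Healthy: the display nets 26 − 1 = 25; no display nets 17. Healthy prefers the display.
Unhealthy: the display nets 26 − 4 = 22; no display nets 17. Unhealthy would deviate to the display.
Unhealthy has a profitable deviation, so the profile is not an equilibrium.

No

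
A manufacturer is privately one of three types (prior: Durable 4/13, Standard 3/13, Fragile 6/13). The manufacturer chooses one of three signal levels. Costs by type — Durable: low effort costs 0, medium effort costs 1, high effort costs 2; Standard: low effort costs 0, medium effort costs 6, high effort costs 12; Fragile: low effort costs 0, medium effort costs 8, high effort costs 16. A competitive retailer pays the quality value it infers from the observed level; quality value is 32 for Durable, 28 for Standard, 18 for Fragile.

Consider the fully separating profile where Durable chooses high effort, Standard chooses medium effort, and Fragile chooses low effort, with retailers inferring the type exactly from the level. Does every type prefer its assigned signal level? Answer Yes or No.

No

Separating prices: high effort → 32, medium effort → 28, low effort → 18.
Durable (assigned high effort): low effort: 18 − 0 = 18; medium effort: 28 − 1 = 27; high effort: 32 − 2 = 30. Durable stays.
Standard (assigned medium effort): low effort: 18 − 0 = 18; medium effort: 28 − 6 = 22; high effort: 32 − 12 = 20. Standard stays.
Fragile (assigned low effort): low effort: 18 − 0 = 18; medium effort: 28 − 8 = 20; high effort: 32 − 16 = 16. Fragile prefers medium effort.
At least one type deviates; the separating profile fails.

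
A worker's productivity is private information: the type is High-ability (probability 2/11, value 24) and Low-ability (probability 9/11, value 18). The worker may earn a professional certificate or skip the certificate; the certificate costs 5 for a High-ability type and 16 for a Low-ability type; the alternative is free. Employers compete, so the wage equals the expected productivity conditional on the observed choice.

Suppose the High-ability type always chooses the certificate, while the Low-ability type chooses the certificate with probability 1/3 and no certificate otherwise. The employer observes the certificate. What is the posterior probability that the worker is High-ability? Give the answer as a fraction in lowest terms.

2/5

P(the certificate) = (2/11)·1 + (9/11)·(1/3) = 5/11.
By Bayes' rule, P(High-ability | the certificate) = (2/11) / (5/11) = 2/5.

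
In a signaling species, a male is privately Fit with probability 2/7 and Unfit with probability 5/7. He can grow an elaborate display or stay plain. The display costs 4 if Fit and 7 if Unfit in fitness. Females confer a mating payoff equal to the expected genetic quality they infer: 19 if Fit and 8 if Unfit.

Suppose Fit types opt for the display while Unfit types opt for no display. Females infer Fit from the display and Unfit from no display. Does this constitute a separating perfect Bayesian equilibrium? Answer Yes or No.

Under these beliefs, the display earns mating payoff 19 and no display earns mating payoff 8.
Fit: the display nets 19 − 4 = 15; no display nets 8. Fit prefers the display.
Unfit: the display nets 19 − 7 = 12; no display nets 8. Unfit would deviate to the display.
Unfit has a profitable deviation, so the profile is not an equilibrium.

No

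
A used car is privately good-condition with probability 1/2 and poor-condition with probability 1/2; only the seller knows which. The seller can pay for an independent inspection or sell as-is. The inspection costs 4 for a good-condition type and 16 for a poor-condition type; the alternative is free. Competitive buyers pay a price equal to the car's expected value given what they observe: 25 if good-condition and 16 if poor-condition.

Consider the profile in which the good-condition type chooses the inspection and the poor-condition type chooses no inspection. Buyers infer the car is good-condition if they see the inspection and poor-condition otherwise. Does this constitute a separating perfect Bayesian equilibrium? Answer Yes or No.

Yes

Under these beliefs, the inspection earns price 25 and no inspection earns price 16.
good-condition: the inspection nets 25 − 4 = 21; no inspection nets 16. good-condition prefers the inspection.
poor-condition: the inspection nets 25 − 16 = 9; no inspection nets 16. poor-condition prefers no inspection.
Neither type deviates, so the separating profile is an equilibrium.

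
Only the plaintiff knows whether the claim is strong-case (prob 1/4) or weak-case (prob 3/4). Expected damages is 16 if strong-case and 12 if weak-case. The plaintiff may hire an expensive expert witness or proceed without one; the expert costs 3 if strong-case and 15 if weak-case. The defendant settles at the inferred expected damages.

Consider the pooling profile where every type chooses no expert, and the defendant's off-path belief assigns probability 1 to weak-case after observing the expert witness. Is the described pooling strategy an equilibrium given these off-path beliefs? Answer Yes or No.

Yes

On path, the defendant holds the prior and pays 1/4·16 + 3/4·12 = 13. Off path (the expert witness), believing weak-case, it pays 12.
strong-case: no expert nets 13; the expert witness nets 12 − 3 = 9. strong-case stays.
weak-case: no expert nets 13; the expert witness nets 12 − 15 = -3. weak-case stays.
No type deviates, so pooling is sustained.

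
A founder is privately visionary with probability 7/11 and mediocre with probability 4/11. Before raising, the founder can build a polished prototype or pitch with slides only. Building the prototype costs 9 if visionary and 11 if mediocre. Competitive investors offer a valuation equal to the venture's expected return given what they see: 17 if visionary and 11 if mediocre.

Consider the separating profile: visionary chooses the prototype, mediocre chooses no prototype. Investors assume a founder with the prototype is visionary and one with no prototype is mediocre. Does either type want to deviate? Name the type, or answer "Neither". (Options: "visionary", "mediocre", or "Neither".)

The prototype pays 17; no prototype pays 11.
visionary: assigned the prototype, nets 17 − 9 = 8; deviating to no prototype nets 11.
mediocre: assigned no prototype, nets 11; deviating to the prototype nets 17 − 11 = 6.
The visionary type gains 3 by deviating.

visionary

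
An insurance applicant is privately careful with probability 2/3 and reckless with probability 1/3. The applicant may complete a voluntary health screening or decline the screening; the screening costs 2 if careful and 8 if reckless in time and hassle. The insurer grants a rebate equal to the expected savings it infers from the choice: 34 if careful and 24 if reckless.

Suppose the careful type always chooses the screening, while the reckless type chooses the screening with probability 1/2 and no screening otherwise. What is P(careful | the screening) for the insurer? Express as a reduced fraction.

P(the screening) = (2/3)·1 + (1/3)·(1/2) = 5/6.
By Bayes' rule, P(careful | the screening) = (2/3) / (5/6) = 4/5.

4/5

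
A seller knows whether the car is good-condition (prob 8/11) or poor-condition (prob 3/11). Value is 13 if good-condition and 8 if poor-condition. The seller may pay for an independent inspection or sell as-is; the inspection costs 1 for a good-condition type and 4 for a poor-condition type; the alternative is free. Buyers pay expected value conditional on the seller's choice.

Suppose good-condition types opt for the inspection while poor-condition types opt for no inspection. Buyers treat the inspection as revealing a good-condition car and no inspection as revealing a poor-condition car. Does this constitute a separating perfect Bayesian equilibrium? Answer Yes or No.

No

Under these beliefs, the inspection earns price 13 and no inspection earns price 8.
good-condition: the inspection nets 13 − 1 = 12; no inspection nets 8. good-condition prefers the inspection.
poor-condition: the inspection nets 13 − 4 = 9; no inspection nets 8. poor-condition would deviate to the inspection.
poor-condition has a profitable deviation, so the profile is not an equilibrium.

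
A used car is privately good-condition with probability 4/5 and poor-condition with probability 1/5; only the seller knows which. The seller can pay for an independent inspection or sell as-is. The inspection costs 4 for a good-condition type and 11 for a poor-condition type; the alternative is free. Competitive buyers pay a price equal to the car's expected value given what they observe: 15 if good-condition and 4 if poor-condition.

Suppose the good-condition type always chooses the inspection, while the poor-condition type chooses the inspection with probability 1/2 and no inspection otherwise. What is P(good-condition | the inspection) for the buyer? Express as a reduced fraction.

8/9

P(the inspection) = (4/5)·1 + (1/5)·(1/2) = 9/10.
By Bayes' rule, P(good-condition | the inspection) = (4/5) / (9/10) = 8/9.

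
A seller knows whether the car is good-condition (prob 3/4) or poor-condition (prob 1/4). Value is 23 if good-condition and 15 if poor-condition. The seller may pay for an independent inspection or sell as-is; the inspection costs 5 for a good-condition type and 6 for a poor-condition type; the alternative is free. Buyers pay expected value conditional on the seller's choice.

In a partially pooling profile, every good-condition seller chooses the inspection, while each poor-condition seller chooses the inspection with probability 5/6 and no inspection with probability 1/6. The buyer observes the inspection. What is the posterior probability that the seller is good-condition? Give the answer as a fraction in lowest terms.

18/23

P(the inspection) = (3/4)·1 + (1/4)·(5/6) = 23/24.
By Bayes' rule, P(good-condition | the inspection) = (3/4) / (23/24) = 18/23.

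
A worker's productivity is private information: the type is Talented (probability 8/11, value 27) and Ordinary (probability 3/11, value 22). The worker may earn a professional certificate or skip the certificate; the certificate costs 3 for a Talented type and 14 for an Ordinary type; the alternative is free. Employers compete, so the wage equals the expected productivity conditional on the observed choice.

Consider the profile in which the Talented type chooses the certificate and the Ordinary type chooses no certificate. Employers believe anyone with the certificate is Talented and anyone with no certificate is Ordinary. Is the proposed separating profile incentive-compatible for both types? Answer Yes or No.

Yes

Under these beliefs, the certificate earns wage 27 and no certificate earns wage 22.
Talented: the certificate nets 27 − 3 = 24; no certificate nets 22. Talented prefers the certificate.
Ordinary: the certificate nets 27 − 14 = 13; no certificate nets 22. Ordinary prefers no certificate.
Neither type deviates, so the separating profile is an equilibrium.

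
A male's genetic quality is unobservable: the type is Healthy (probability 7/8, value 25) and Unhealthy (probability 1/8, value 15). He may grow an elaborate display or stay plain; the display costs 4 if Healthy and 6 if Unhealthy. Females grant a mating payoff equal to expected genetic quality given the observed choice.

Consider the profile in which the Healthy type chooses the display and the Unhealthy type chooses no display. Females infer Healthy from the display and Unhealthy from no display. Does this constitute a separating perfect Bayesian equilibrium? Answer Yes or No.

Under these beliefs, the display earns mating payoff 25 and no display earns mating payoff 15.
Healthy: the display nets 25 − 4 = 21; no display nets 15. Healthy prefers the display.
Unhealthy: the display nets 25 − 6 = 19; no display nets 15. Unhealthy would deviate to the display.
Unhealthy has a profitable deviation, so the profile is not an equilibrium.

No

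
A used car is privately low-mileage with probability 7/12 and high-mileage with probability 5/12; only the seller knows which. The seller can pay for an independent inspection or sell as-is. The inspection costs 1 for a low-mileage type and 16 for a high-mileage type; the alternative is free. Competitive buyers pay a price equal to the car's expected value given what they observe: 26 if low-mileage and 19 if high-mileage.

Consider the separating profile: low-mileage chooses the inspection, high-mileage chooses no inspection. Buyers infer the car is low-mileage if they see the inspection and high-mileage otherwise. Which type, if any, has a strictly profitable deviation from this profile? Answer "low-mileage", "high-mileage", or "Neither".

The inspection pays 26; no inspection pays 19.
low-mileage: assigned the inspection, nets 26 − 1 = 25; deviating to no inspection nets 19.
high-mileage: assigned no inspection, nets 19; deviating to the inspection nets 26 − 16 = 10.
Both types strictly prefer their assigned action; no profitable deviation.

Neither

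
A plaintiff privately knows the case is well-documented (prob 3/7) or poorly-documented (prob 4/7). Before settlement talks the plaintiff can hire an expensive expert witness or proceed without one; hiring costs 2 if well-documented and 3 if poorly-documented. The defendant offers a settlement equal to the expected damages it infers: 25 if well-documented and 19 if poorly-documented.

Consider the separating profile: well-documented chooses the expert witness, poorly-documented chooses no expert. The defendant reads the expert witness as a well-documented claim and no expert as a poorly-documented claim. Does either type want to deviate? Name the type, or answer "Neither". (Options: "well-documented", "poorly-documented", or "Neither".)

poorly-documented

The expert witness pays 25; no expert pays 19.
well-documented: assigned the expert witness, nets 25 − 2 = 23; deviating to no expert nets 19.
poorly-documented: assigned no expert, nets 19; deviating to the expert witness nets 25 − 3 = 22.
The poorly-documented type gains 3 by deviating.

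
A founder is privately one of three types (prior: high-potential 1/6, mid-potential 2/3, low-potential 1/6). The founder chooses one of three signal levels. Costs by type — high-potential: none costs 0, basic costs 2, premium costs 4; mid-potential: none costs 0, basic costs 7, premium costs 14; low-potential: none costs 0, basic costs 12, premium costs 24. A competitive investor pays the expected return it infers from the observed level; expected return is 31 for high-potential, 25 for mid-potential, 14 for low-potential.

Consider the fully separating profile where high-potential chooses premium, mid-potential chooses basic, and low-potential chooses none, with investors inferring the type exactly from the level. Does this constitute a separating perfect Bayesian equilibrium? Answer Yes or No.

Separating valuations: premium → 31, basic → 25, none → 14.
high-potential (assigned premium): none: 14 − 0 = 14; basic: 25 − 2 = 23; premium: 31 − 4 = 27. high-potential stays.
mid-potential (assigned basic): none: 14 − 0 = 14; basic: 25 − 7 = 18; premium: 31 − 14 = 17. mid-potential stays.
low-potential (assigned none): none: 14 − 0 = 14; basic: 25 − 12 = 13; premium: 31 − 24 = 7. low-potential stays.
Every type prefers its assigned level; separation holds.

Yes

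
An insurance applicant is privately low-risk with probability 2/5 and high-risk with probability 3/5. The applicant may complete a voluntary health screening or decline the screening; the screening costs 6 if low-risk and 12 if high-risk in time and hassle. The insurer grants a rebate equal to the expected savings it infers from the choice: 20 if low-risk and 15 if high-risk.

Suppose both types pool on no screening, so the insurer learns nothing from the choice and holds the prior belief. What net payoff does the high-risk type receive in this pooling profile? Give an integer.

17

Pooled rebate = 2/5·20 + 3/5·15 = 17.
high-risk pays no cost for no screening, so net payoff = 17.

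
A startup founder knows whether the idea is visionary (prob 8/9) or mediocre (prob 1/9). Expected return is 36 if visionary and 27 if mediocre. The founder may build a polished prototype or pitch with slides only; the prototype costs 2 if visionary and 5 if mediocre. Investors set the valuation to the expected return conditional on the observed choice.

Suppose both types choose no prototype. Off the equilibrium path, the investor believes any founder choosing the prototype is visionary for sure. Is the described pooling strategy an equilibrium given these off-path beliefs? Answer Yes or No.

On path, the investor holds the prior and pays 8/9·36 + 1/9·27 = 35. Off path (the prototype), believing visionary, it pays 36.
visionary: no prototype nets 35; the prototype nets 36 − 2 = 34. visionary stays.
mediocre: no prototype nets 35; the prototype nets 36 − 5 = 31. mediocre stays.
No type deviates, so pooling is sustained.

Yes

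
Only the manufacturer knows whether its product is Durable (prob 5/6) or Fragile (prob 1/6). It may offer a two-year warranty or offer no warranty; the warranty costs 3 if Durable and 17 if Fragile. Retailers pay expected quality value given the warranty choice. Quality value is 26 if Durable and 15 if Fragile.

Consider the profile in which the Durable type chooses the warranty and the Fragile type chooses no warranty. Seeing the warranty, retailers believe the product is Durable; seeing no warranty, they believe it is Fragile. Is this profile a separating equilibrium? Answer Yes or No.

Yes

Under these beliefs, the warranty earns price 26 and no warranty earns price 15.
Durable: the warranty nets 26 − 3 = 23; no warranty nets 15. Durable prefers the warranty.
Fragile: the warranty nets 26 − 17 = 9; no warranty nets 15. Fragile prefers no warranty.
Neither type deviates, so the separating profile is an equilibrium.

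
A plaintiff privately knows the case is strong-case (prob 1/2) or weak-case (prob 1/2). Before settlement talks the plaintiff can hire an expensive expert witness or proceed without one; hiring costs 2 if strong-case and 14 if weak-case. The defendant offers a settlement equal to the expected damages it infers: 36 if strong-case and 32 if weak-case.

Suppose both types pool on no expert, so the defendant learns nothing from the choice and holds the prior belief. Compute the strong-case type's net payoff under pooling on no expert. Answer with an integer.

34

Pooled settlement = 1/2·36 + 1/2·32 = 34.
strong-case pays no cost for no expert, so net payoff = 34.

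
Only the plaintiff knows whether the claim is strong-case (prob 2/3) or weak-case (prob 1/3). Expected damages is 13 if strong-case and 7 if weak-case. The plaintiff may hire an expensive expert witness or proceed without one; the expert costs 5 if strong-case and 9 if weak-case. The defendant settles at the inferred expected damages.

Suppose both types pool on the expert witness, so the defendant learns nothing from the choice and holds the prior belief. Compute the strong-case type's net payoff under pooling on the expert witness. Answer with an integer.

6

Pooled settlement = 2/3·13 + 1/3·7 = 11.
strong-case pays cost 5 for the expert witness, so net payoff = 11 − 5 = 6.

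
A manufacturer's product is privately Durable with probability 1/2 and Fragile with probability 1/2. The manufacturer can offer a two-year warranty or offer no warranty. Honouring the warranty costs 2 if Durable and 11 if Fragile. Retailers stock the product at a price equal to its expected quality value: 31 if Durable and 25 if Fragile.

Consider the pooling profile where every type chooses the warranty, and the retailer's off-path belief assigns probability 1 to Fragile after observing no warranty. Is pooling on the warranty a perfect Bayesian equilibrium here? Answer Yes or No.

On path, the retailer holds the prior and pays 1/2·31 + 1/2·25 = 28. Off path (no warranty), believing Fragile, it pays 25.
Durable: the warranty nets 28 − 2 = 26; no warranty nets 25. Durable stays.
Fragile: the warranty nets 28 − 11 = 17; no warranty nets 25. Fragile would deviate.
A type deviates, so pooling fails.

No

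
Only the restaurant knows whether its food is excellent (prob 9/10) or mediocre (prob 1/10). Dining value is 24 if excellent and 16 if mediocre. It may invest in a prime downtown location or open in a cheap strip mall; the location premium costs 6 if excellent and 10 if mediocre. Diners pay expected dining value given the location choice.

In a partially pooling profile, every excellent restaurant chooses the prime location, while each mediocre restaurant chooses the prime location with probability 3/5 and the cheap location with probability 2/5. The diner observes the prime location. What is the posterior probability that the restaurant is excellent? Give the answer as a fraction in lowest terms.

P(the prime location) = (9/10)·1 + (1/10)·(3/5) = 24/25.
By Bayes' rule, P(excellent | the prime location) = (9/10) / (24/25) = 15/16.

15/16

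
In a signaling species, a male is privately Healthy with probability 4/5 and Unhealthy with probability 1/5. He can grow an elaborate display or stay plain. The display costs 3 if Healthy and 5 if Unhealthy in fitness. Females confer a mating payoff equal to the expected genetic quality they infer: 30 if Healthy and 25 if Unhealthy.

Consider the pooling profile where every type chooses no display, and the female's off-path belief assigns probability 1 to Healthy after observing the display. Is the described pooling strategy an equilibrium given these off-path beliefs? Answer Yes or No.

On path, the female holds the prior and pays 4/5·30 + 1/5·25 = 29. Off path (the display), believing Healthy, it pays 30.
Healthy: no display nets 29; the display nets 30 − 3 = 27. Healthy stays.
Unhealthy: no display nets 29; the display nets 30 − 5 = 25. Unhealthy stays.
No type deviates, so pooling is sustained.

Yes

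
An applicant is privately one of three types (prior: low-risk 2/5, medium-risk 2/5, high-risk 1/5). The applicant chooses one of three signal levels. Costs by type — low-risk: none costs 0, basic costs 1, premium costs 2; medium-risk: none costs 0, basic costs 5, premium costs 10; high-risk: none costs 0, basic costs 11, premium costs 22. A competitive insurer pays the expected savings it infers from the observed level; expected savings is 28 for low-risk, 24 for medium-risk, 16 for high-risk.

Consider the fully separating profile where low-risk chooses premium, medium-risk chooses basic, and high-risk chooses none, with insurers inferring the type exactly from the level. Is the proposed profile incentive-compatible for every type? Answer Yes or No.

Separating rebates: premium → 28, basic → 24, none → 16.
low-risk (assigned premium): none: 16 − 0 = 16; basic: 24 − 1 = 23; premium: 28 − 2 = 26. low-risk stays.
medium-risk (assigned basic): none: 16 − 0 = 16; basic: 24 − 5 = 19; premium: 28 − 10 = 18. medium-risk stays.
high-risk (assigned none): none: 16 − 0 = 16; basic: 24 − 11 = 13; premium: 28 − 22 = 6. high-risk stays.
Every type prefers its assigned level; separation holds.

Yes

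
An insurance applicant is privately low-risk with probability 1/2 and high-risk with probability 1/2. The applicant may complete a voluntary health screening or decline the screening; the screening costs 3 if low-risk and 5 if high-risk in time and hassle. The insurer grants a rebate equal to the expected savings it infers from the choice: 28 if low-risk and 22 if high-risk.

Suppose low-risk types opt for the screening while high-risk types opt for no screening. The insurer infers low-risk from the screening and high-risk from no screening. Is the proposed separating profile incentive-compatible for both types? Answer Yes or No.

No

Under these beliefs, the screening earns rebate 28 and no screening earns rebate 22.
low-risk: the screening nets 28 − 3 = 25; no screening nets 22. low-risk prefers the screening.
high-risk: the screening nets 28 − 5 = 23; no screening nets 22. high-risk would deviate to the screening.
high-risk has a profitable deviation, so the profile is not an equilibrium.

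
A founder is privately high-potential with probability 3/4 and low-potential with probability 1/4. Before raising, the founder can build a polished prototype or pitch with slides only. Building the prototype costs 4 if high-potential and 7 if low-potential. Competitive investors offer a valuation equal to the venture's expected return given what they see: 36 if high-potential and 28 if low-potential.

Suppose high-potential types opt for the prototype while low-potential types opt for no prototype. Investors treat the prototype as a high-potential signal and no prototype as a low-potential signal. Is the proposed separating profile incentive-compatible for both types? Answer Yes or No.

No

Under these beliefs, the prototype earns valuation 36 and no prototype earns valuation 28.
high-potential: the prototype nets 36 − 4 = 32; no prototype nets 28. high-potential prefers the prototype.
low-potential: the prototype nets 36 − 7 = 29; no prototype nets 28. low-potential would deviate to the prototype.
low-potential has a profitable deviation, so the profile is not an equilibrium.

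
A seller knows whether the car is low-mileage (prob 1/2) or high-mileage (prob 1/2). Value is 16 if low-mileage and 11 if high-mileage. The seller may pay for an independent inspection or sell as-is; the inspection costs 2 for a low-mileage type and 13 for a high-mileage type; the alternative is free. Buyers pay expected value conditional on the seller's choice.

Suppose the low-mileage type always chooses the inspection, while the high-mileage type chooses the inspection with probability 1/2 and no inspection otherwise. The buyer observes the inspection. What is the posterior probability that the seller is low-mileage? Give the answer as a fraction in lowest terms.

P(the inspection) = (1/2)·1 + (1/2)·(1/2) = 3/4.
By Bayes' rule, P(low-mileage | the inspection) = (1/2) / (3/4) = 2/3.

2/3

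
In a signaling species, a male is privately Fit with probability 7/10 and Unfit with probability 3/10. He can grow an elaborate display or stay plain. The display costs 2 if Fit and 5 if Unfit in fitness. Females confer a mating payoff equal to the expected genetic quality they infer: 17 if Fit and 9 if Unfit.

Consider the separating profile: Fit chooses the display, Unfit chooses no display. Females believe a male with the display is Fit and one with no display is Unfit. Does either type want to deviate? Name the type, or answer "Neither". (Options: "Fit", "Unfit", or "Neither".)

The display pays 17; no display pays 9.
Fit: assigned the display, nets 17 − 2 = 15; deviating to no display nets 9.
Unfit: assigned no display, nets 9; deviating to the display nets 17 − 5 = 12.
The Unfit type gains 3 by deviating.

Unfit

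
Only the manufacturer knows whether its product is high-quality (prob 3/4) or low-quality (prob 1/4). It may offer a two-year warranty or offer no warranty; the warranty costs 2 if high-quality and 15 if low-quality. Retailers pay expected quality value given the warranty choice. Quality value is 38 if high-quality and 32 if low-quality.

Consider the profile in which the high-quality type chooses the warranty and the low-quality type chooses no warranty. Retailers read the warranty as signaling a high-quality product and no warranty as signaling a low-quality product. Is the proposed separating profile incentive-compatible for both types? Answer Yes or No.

Under these beliefs, the warranty earns price 38 and no warranty earns price 32.
high-quality: the warranty nets 38 − 2 = 36; no warranty nets 32. high-quality prefers the warranty.
low-quality: the warranty nets 38 − 15 = 23; no warranty nets 32. low-quality prefers no warranty.
Neither type deviates, so the separating profile is an equilibrium.

Yes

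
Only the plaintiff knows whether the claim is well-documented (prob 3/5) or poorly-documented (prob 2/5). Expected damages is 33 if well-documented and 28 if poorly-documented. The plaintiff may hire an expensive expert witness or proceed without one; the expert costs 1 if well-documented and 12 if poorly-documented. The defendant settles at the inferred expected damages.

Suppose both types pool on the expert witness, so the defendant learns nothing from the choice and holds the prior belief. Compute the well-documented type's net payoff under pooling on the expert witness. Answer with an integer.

Pooled settlement = 3/5·33 + 2/5·28 = 31.
well-documented pays cost 1 for the expert witness, so net payoff = 31 − 1 = 30.

30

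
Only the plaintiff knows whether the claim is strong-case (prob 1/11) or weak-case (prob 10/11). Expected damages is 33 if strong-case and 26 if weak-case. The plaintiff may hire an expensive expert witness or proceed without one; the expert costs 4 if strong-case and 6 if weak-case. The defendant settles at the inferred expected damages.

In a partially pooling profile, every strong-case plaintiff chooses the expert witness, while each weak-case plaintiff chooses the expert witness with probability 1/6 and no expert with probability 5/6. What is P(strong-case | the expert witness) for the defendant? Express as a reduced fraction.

3/8

P(the expert witness) = (1/11)·1 + (10/11)·(1/6) = 8/33.
By Bayes' rule, P(strong-case | the expert witness) = (1/11) / (8/33) = 3/8.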